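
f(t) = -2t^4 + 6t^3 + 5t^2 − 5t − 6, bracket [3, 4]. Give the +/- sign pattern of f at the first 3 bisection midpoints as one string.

-++

midpoint 3.5: f = -5.125 < 0 → [3, 3.5]
midpoint 3.25: f = 13.398438 > 0 → [3.25, 3.5]
midpoint 3.375: f = 5.245605 > 0 → [3.375, 3.5]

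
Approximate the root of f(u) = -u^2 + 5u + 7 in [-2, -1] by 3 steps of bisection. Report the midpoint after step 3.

f(-1.5) = -2.75 < 0, so the root lies in [-1.5, -1]
f(-1.25) = -0.8125 < 0, so the root lies in [-1.25, -1]
f(-1.125) = 0.109375 > 0, so the root lies in [-1.25, -1.125]

-1.125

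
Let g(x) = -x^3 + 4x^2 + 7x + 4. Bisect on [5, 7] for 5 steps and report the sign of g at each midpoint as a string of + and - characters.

--++-

midpoint 6: g = -26 < 0 → [5, 6]
midpoint 5.5: g = -2.875 < 0 → [5, 5.5]
midpoint 5.25: g = 6.296875 > 0 → [5.25, 5.5]
midpoint 5.375: g = 1.9004 > 0 → [5.375, 5.5]
midpoint 5.4375: g = -0.4392 < 0 → [5.375, 5.4375]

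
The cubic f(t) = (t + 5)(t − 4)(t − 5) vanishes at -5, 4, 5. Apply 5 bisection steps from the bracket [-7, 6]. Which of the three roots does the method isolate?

-5

m = -0.5, f(m) = 111.375 (+); new bracket [-7, -0.5]
m = -3.75, f(m) = 84.765625 (+); new bracket [-7, -3.75]
m = -5.375, f(m) = -36.474609 (−); new bracket [-5.375, -3.75]
m = -4.5625, f(m) = 35.822 (+); new bracket [-5.375, -4.5625]
m = -4.96875, f(m) = 2.794 (+); new bracket [-5.375, -4.96875]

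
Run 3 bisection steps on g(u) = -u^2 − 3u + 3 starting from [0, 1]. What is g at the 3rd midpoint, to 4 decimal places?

-0.3906

m = 0.5, g(m) = 1.25 (+); new bracket [0.5, 1]
m = 0.75, g(m) = 0.1875 (+); new bracket [0.75, 1]
m = 0.875, g(m) = -0.390625 (−); new bracket [0.75, 0.875]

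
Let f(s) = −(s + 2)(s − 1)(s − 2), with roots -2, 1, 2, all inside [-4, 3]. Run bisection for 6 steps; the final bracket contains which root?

-2

f(-0.5) = -5.625 < 0, so the root lies in [-4, -0.5]
f(-2.25) = 3.453125 > 0, so the root lies in [-2.25, -0.5]
f(-1.375) = -5.009766 < 0, so the root lies in [-2.25, -1.375]
f(-1.8125) = -2.0105 < 0, so the root lies in [-2.25, -1.8125]
f(-2.03125) = 0.3819 > 0, so the root lies in [-2.03125, -1.8125]
f(-1.921875) = -0.8953 < 0, so the root lies in [-2.03125, -1.921875]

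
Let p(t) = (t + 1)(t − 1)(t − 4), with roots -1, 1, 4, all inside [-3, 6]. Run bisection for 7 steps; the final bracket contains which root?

t = 1.5 gives p = -3.125, negative; keep [1.5, 6]
t = 3.75 gives p = -3.265625, negative; keep [3.75, 6]
t = 4.875 gives p = 19.919922, positive; keep [3.75, 4.875]
t = 4.3125 gives p = 5.4993, positive; keep [3.75, 4.3125]
t = 4.03125 gives p = 0.4766, positive; keep [3.75, 4.03125]
t = 3.890625 gives p = -1.5462, negative; keep [3.890625, 4.03125]
t = 3.9609375 gives p = -0.5738, negative; keep [3.9609375, 4.03125]

4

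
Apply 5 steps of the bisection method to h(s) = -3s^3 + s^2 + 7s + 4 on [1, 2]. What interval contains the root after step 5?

s = 1.5 gives h = 6.625, positive; keep [1.5, 2]
s = 1.75 gives h = 3.234375, positive; keep [1.75, 2]
s = 1.875 gives h = 0.865234, positive; keep [1.875, 2]
s = 1.9375 gives h = -0.5032, negative; keep [1.875, 1.9375]
s = 1.90625 gives h = 0.1968, positive; keep [1.90625, 1.9375]

[1.90625, 1.9375]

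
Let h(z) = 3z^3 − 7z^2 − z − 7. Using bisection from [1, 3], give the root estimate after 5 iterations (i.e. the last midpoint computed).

h(2) = -13 < 0, so the root lies in [2, 3]
h(2.5) = -6.375 < 0, so the root lies in [2.5, 3]
h(2.75) = -0.296875 < 0, so the root lies in [2.75, 3]
h(2.875) = 3.5566 > 0, so the root lies in [2.75, 2.875]
h(2.8125) = 1.5583 > 0, so the root lies in [2.75, 2.8125]

2.8125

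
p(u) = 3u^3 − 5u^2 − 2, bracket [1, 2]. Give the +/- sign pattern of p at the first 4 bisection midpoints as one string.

--+-

u = 1.5 gives p = -3.125, negative; keep [1.5, 2]
u = 1.75 gives p = -1.234375, negative; keep [1.75, 2]
u = 1.875 gives p = 0.197266, positive; keep [1.75, 1.875]
u = 1.8125 gives p = -0.5627, negative; keep [1.8125, 1.875]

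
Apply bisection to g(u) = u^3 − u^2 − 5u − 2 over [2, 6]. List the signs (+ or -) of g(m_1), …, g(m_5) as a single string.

m = 4, g(m) = 26 (+); new bracket [2, 4]
m = 3, g(m) = 1 (+); new bracket [2, 3]
m = 2.5, g(m) = -5.125 (−); new bracket [2.5, 3]
m = 2.75, g(m) = -2.5156 (−); new bracket [2.75, 3]
m = 2.875, g(m) = -0.877 (−); new bracket [2.875, 3]

++---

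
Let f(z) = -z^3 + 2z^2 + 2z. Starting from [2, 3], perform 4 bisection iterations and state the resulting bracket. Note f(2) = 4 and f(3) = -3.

[2.6875, 2.75]

z = 2.5 gives f = 1.875, positive; keep [2.5, 3]
z = 2.75 gives f = -0.171875, negative; keep [2.5, 2.75]
z = 2.625 gives f = 0.943359, positive; keep [2.625, 2.75]
z = 2.6875 gives f = 0.4094, positive; keep [2.6875, 2.75]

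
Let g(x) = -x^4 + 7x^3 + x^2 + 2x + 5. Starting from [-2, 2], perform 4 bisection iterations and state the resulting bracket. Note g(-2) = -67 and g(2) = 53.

m = 0, g(m) = 5 (+); new bracket [-2, 0]
m = -1, g(m) = -4 (−); new bracket [-1, 0]
m = -0.5, g(m) = 3.3125 (+); new bracket [-1, -0.5]
m = -0.75, g(m) = 0.793 (+); new bracket [-1, -0.75]

[-1, -0.75]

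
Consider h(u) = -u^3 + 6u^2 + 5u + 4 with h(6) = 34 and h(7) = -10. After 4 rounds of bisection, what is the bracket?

[6.8125, 6.875]

h(6.5) = 15.375 > 0, so the root lies in [6.5, 7]
h(6.75) = 3.578125 > 0, so the root lies in [6.75, 7]
h(6.875) = -2.982422 < 0, so the root lies in [6.75, 6.875]
h(6.8125) = 0.3542 > 0, so the root lies in [6.8125, 6.875]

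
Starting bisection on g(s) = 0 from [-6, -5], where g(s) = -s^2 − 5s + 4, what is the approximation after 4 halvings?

m = -5.5, g(m) = 1.25 (+); new bracket [-6, -5.5]
m = -5.75, g(m) = -0.3125 (−); new bracket [-5.75, -5.5]
m = -5.625, g(m) = 0.484375 (+); new bracket [-5.75, -5.625]
m = -5.6875, g(m) = 0.0898 (+); new bracket [-5.75, -5.6875]

-5.6875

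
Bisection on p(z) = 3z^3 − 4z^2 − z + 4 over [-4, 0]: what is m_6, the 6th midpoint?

z = -2 gives p = -34, negative; keep [-2, 0]
z = -1 gives p = -2, negative; keep [-1, 0]
z = -0.5 gives p = 3.125, positive; keep [-1, -0.5]
z = -0.75 gives p = 1.2344, positive; keep [-1, -0.75]
z = -0.875 gives p = -0.1973, negative; keep [-0.875, -0.75]
z = -0.8125 gives p = 0.5627, positive; keep [-0.875, -0.8125]

-0.8125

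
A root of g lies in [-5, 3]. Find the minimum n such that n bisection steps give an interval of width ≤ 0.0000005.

Width after n steps is 8/2^n. Need 2^n ≥ 8/0.0000005 = 16000000.
2^23 = 8388608 < 16000000 ≤ 2^24 = 16777216, so n = 24.

24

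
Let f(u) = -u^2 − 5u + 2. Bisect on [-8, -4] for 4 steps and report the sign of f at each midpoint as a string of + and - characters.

midpoint -6: f = -4 < 0 → [-6, -4]
midpoint -5: f = 2 > 0 → [-6, -5]
midpoint -5.5: f = -0.75 < 0 → [-5.5, -5]
midpoint -5.25: f = 0.6875 > 0 → [-5.5, -5.25]

-+-+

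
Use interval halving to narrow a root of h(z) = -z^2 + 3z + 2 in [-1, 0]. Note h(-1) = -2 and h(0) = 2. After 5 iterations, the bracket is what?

z = -0.5 gives h = 0.25, positive; keep [-1, -0.5]
z = -0.75 gives h = -0.8125, negative; keep [-0.75, -0.5]
z = -0.625 gives h = -0.265625, negative; keep [-0.625, -0.5]
z = -0.5625 gives h = -0.0039, negative; keep [-0.5625, -0.5]
z = -0.53125 gives h = 0.124, positive; keep [-0.5625, -0.53125]

[-0.5625, -0.53125]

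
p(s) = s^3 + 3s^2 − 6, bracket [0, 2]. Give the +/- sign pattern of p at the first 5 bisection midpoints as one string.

s = 1 gives p = -2, negative; keep [1, 2]
s = 1.5 gives p = 4.125, positive; keep [1, 1.5]
s = 1.25 gives p = 0.640625, positive; keep [1, 1.25]
s = 1.125 gives p = -0.7793, negative; keep [1.125, 1.25]
s = 1.1875 gives p = -0.095, negative; keep [1.1875, 1.25]

-++--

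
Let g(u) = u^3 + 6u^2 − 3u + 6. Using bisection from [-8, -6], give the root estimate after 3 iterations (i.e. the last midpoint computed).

g(-7) = -22 < 0, so the root lies in [-7, -6]
g(-6.5) = 4.375 > 0, so the root lies in [-7, -6.5]
g(-6.75) = -7.921875 < 0, so the root lies in [-6.75, -6.5]

-6.75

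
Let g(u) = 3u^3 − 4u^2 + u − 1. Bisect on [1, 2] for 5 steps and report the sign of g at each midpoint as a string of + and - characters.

+-+++

midpoint 1.5: g = 1.625 > 0 → [1, 1.5]
midpoint 1.25: g = -0.140625 < 0 → [1.25, 1.5]
midpoint 1.375: g = 0.611328 > 0 → [1.25, 1.375]
midpoint 1.3125: g = 0.2048 > 0 → [1.25, 1.3125]
midpoint 1.28125: g = 0.0247 > 0 → [1.25, 1.28125]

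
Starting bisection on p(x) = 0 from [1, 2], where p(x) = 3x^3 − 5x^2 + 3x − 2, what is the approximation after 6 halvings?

1.296875

midpoint 1.5: p = 1.375 > 0 → [1, 1.5]
midpoint 1.25: p = -0.203125 < 0 → [1.25, 1.5]
midpoint 1.375: p = 0.470703 > 0 → [1.25, 1.375]
midpoint 1.3125: p = 0.1072 > 0 → [1.25, 1.3125]
midpoint 1.28125: p = -0.0544 < 0 → [1.28125, 1.3125]
midpoint 1.296875: p = 0.0248 > 0 → [1.28125, 1.296875]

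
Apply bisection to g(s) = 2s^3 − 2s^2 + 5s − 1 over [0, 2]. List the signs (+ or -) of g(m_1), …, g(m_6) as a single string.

+++--+

midpoint 1: g = 4 > 0 → [0, 1]
midpoint 0.5: g = 1.25 > 0 → [0, 0.5]
midpoint 0.25: g = 0.15625 > 0 → [0, 0.25]
midpoint 0.125: g = -0.4023 < 0 → [0.125, 0.25]
midpoint 0.1875: g = -0.1196 < 0 → [0.1875, 0.25]
midpoint 0.21875: g = 0.019 > 0 → [0.1875, 0.21875]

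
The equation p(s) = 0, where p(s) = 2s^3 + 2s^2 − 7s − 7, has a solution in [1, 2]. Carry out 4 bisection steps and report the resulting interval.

[1.8125, 1.875]

m = 1.5, p(m) = -6.25 (−); new bracket [1.5, 2]
m = 1.75, p(m) = -2.40625 (−); new bracket [1.75, 2]
m = 1.875, p(m) = 0.089844 (+); new bracket [1.75, 1.875]
m = 1.8125, p(m) = -1.2085 (−); new bracket [1.8125, 1.875]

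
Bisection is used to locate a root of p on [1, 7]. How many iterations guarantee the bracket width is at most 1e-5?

20

Width after n steps is 6/2^n. Need 2^n ≥ 6/1e-5 = 600000.
2^19 = 524288 < 600000 ≤ 2^20 = 1048576, so n = 20.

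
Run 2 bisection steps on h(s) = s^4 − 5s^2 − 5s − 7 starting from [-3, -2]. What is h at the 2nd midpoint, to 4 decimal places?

s = -2.5 gives h = 13.3125, positive; keep [-2.5, -2]
s = -2.25 gives h = 4.566406, positive; keep [-2.25, -2]

4.5664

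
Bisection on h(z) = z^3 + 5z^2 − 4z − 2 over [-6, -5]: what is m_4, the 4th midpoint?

-5.6875

h(-5.5) = 4.875 > 0, so the root lies in [-6, -5.5]
h(-5.75) = -3.796875 < 0, so the root lies in [-5.75, -5.5]
h(-5.625) = 0.724609 > 0, so the root lies in [-5.75, -5.625]
h(-5.6875) = -1.489 < 0, so the root lies in [-5.6875, -5.625]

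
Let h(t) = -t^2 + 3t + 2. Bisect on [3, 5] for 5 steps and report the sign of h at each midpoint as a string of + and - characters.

h(4) = -2 < 0, so the root lies in [3, 4]
h(3.5) = 0.25 > 0, so the root lies in [3.5, 4]
h(3.75) = -0.8125 < 0, so the root lies in [3.5, 3.75]
h(3.625) = -0.2656 < 0, so the root lies in [3.5, 3.625]
h(3.5625) = -0.0039 < 0, so the root lies in [3.5, 3.5625]

-+---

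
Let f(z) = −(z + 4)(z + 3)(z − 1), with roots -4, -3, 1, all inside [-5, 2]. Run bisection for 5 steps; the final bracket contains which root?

f(-1.5) = 9.375 > 0, so the root lies in [-1.5, 2]
f(0.25) = 10.359375 > 0, so the root lies in [0.25, 2]
f(1.125) = -2.642578 < 0, so the root lies in [0.25, 1.125]
f(0.6875) = 5.4016 > 0, so the root lies in [0.6875, 1.125]
f(0.90625) = 1.7967 > 0, so the root lies in [0.90625, 1.125]

1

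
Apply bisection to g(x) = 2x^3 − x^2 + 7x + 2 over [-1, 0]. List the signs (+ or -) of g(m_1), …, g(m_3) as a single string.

x = -0.5 gives g = -2, negative; keep [-0.5, 0]
x = -0.25 gives g = 0.15625, positive; keep [-0.5, -0.25]
x = -0.375 gives g = -0.871094, negative; keep [-0.375, -0.25]

-+-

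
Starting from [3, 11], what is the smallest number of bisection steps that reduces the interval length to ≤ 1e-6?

23

Width after n steps is 8/2^n. Need 2^n ≥ 8/1e-6 = 8000000.
2^22 = 4194304 < 8000000 ≤ 2^23 = 8388608, so n = 23.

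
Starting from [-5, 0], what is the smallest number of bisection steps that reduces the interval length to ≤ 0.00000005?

Width after n steps is 5/2^n. Need 2^n ≥ 5/0.00000005 = 100000000.
2^26 = 67108864 < 100000000 ≤ 2^27 = 134217728, so n = 27.

27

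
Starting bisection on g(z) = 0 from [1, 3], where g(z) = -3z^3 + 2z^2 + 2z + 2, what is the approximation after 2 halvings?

g(2) = -10 < 0, so the root lies in [1, 2]
g(1.5) = -0.625 < 0, so the root lies in [1, 1.5]

1.5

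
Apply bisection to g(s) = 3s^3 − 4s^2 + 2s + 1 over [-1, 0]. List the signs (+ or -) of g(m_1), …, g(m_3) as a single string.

-+-

g(-0.5) = -1.375 < 0, so the root lies in [-0.5, 0]
g(-0.25) = 0.203125 > 0, so the root lies in [-0.5, -0.25]
g(-0.375) = -0.470703 < 0, so the root lies in [-0.375, -0.25]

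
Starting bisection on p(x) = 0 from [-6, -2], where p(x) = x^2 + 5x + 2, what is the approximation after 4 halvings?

midpoint -4: p = -2 < 0 → [-6, -4]
midpoint -5: p = 2 > 0 → [-5, -4]
midpoint -4.5: p = -0.25 < 0 → [-5, -4.5]
midpoint -4.75: p = 0.8125 > 0 → [-4.75, -4.5]

-4.75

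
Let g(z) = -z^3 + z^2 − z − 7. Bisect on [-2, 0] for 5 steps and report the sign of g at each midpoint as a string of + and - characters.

-+---

z = -1 gives g = -4, negative; keep [-2, -1]
z = -1.5 gives g = 0.125, positive; keep [-1.5, -1]
z = -1.25 gives g = -2.234375, negative; keep [-1.5, -1.25]
z = -1.375 gives g = -1.1348, negative; keep [-1.5, -1.375]
z = -1.4375 gives g = -0.5256, negative; keep [-1.5, -1.4375]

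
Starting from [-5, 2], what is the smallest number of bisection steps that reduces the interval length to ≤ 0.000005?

21

Width after n steps is 7/2^n. Need 2^n ≥ 7/0.000005 = 1400000.
2^20 = 1048576 < 1400000 ≤ 2^21 = 2097152, so n = 21.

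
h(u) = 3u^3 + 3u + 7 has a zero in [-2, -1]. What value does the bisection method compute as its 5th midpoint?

-1.09375

m = -1.5, h(m) = -7.625 (−); new bracket [-1.5, -1]
m = -1.25, h(m) = -2.609375 (−); new bracket [-1.25, -1]
m = -1.125, h(m) = -0.646484 (−); new bracket [-1.125, -1]
m = -1.0625, h(m) = 0.2141 (+); new bracket [-1.125, -1.0625]
m = -1.09375, h(m) = -0.2066 (−); new bracket [-1.09375, -1.0625]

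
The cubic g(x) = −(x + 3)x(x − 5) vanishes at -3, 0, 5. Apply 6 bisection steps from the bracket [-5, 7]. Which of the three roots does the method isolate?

5

x = 1 gives g = 16, positive; keep [1, 7]
x = 4 gives g = 28, positive; keep [4, 7]
x = 5.5 gives g = -23.375, negative; keep [4, 5.5]
x = 4.75 gives g = 9.2031, positive; keep [4.75, 5.5]
x = 5.125 gives g = -5.2051, negative; keep [4.75, 5.125]
x = 4.9375 gives g = 2.4495, positive; keep [4.9375, 5.125]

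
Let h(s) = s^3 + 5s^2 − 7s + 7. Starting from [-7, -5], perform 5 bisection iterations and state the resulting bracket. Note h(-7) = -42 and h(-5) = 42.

h(-6) = 13 > 0, so the root lies in [-7, -6]
h(-6.5) = -10.875 < 0, so the root lies in [-6.5, -6]
h(-6.25) = 1.921875 > 0, so the root lies in [-6.5, -6.25]
h(-6.375) = -4.2559 < 0, so the root lies in [-6.375, -6.25]
h(-6.3125) = -1.1125 < 0, so the root lies in [-6.3125, -6.25]

[-6.3125, -6.25]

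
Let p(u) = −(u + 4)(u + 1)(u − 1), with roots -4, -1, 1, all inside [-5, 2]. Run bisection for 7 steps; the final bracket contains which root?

-4

m = -1.5, p(m) = -3.125 (−); new bracket [-5, -1.5]
m = -3.25, p(m) = -7.171875 (−); new bracket [-5, -3.25]
m = -4.125, p(m) = 2.001953 (+); new bracket [-4.125, -3.25]
m = -3.6875, p(m) = -3.9368 (−); new bracket [-4.125, -3.6875]
m = -3.90625, p(m) = -1.3368 (−); new bracket [-4.125, -3.90625]
m = -4.015625, p(m) = 0.2363 (+); new bracket [-4.015625, -3.90625]
m = -3.9609375, p(m) = -0.5738 (−); new bracket [-4.015625, -3.9609375]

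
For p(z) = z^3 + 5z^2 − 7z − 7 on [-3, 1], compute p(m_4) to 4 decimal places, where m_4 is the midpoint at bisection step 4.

0.6406

p(-1) = 4 > 0, so the root lies in [-1, 1]
p(0) = -7 < 0, so the root lies in [-1, 0]
p(-0.5) = -2.375 < 0, so the root lies in [-1, -0.5]
p(-0.75) = 0.6406 > 0, so the root lies in [-0.75, -0.5]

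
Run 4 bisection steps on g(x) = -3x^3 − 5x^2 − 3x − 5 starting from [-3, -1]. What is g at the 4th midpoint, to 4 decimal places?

-0.4551

m = -2, g(m) = 5 (+); new bracket [-2, -1]
m = -1.5, g(m) = -1.625 (−); new bracket [-2, -1.5]
m = -1.75, g(m) = 1.015625 (+); new bracket [-1.75, -1.5]
m = -1.625, g(m) = -0.4551 (−); new bracket [-1.75, -1.625]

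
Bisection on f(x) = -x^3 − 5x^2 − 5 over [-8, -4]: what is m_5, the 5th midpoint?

f(-6) = 31 > 0, so the root lies in [-6, -4]
f(-5) = -5 < 0, so the root lies in [-6, -5]
f(-5.5) = 10.125 > 0, so the root lies in [-5.5, -5]
f(-5.25) = 1.8906 > 0, so the root lies in [-5.25, -5]
f(-5.125) = -1.7168 < 0, so the root lies in [-5.25, -5.125]

-5.125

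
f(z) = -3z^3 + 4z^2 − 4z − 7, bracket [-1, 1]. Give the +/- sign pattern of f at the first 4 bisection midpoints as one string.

m = 0, f(m) = -7 (−); new bracket [-1, 0]
m = -0.5, f(m) = -3.625 (−); new bracket [-1, -0.5]
m = -0.75, f(m) = -0.484375 (−); new bracket [-1, -0.75]
m = -0.875, f(m) = 1.5723 (+); new bracket [-0.875, -0.75]

---+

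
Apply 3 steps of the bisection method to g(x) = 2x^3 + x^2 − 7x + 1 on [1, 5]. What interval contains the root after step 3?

midpoint 3: g = 43 > 0 → [1, 3]
midpoint 2: g = 7 > 0 → [1, 2]
midpoint 1.5: g = -0.5 < 0 → [1.5, 2]

[1.5, 2]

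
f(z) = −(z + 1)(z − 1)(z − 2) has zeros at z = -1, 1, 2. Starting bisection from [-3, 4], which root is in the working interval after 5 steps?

z = 0.5 gives f = -1.125, negative; keep [-3, 0.5]
z = -1.25 gives f = 1.828125, positive; keep [-1.25, 0.5]
z = -0.375 gives f = -2.041016, negative; keep [-1.25, -0.375]
z = -0.8125 gives f = -0.9558, negative; keep [-1.25, -0.8125]
z = -1.03125 gives f = 0.1924, positive; keep [-1.03125, -0.8125]

-1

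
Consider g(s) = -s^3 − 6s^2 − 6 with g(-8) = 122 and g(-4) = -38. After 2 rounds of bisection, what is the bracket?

s = -6 gives g = -6, negative; keep [-8, -6]
s = -7 gives g = 43, positive; keep [-7, -6]

[-7, -6]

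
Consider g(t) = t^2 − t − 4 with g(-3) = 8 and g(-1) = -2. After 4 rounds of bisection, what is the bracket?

[-1.625, -1.5]

t = -2 gives g = 2, positive; keep [-2, -1]
t = -1.5 gives g = -0.25, negative; keep [-2, -1.5]
t = -1.75 gives g = 0.8125, positive; keep [-1.75, -1.5]
t = -1.625 gives g = 0.2656, positive; keep [-1.625, -1.5]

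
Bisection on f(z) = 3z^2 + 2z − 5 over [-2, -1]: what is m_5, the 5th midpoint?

-1.65625

m = -1.5, f(m) = -1.25 (−); new bracket [-2, -1.5]
m = -1.75, f(m) = 0.6875 (+); new bracket [-1.75, -1.5]
m = -1.625, f(m) = -0.328125 (−); new bracket [-1.75, -1.625]
m = -1.6875, f(m) = 0.168 (+); new bracket [-1.6875, -1.625]
m = -1.65625, f(m) = -0.083 (−); new bracket [-1.6875, -1.65625]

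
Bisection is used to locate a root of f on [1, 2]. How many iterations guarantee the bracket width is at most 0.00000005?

25

Width after n steps is 1/2^n. Need 2^n ≥ 1/0.00000005 = 20000000.
2^24 = 16777216 < 20000000 ≤ 2^25 = 33554432, so n = 25.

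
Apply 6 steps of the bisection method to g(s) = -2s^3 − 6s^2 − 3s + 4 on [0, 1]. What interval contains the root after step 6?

midpoint 0.5: g = 0.75 > 0 → [0.5, 1]
midpoint 0.75: g = -2.46875 < 0 → [0.5, 0.75]
midpoint 0.625: g = -0.707031 < 0 → [0.5, 0.625]
midpoint 0.5625: g = 0.0581 > 0 → [0.5625, 0.625]
midpoint 0.59375: g = -0.3151 < 0 → [0.5625, 0.59375]
midpoint 0.578125: g = -0.1262 < 0 → [0.5625, 0.578125]

[0.5625, 0.578125]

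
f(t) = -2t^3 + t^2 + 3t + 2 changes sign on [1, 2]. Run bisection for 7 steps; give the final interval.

[1.7109375, 1.71875]

f(1.5) = 2 > 0, so the root lies in [1.5, 2]
f(1.75) = -0.40625 < 0, so the root lies in [1.5, 1.75]
f(1.625) = 0.933594 > 0, so the root lies in [1.625, 1.75]
f(1.6875) = 0.2993 > 0, so the root lies in [1.6875, 1.75]
f(1.71875) = -0.0444 < 0, so the root lies in [1.6875, 1.71875]
f(1.703125) = 0.1297 > 0, so the root lies in [1.703125, 1.71875]
f(1.7109375) = 0.0432 > 0, so the root lies in [1.7109375, 1.71875]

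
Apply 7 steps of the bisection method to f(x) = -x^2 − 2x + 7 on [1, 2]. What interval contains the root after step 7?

[1.828125, 1.8359375]

x = 1.5 gives f = 1.75, positive; keep [1.5, 2]
x = 1.75 gives f = 0.4375, positive; keep [1.75, 2]
x = 1.875 gives f = -0.265625, negative; keep [1.75, 1.875]
x = 1.8125 gives f = 0.0898, positive; keep [1.8125, 1.875]
x = 1.84375 gives f = -0.0869, negative; keep [1.8125, 1.84375]
x = 1.828125 gives f = 0.0017, positive; keep [1.828125, 1.84375]
x = 1.8359375 gives f = -0.0425, negative; keep [1.828125, 1.8359375]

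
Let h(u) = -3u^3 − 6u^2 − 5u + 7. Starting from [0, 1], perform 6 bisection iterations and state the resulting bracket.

[0.671875, 0.6875]

u = 0.5 gives h = 2.625, positive; keep [0.5, 1]
u = 0.75 gives h = -1.390625, negative; keep [0.5, 0.75]
u = 0.625 gives h = 0.798828, positive; keep [0.625, 0.75]
u = 0.6875 gives h = -0.2483, negative; keep [0.625, 0.6875]
u = 0.65625 gives h = 0.2869, positive; keep [0.65625, 0.6875]
u = 0.671875 gives h = 0.0222, positive; keep [0.671875, 0.6875]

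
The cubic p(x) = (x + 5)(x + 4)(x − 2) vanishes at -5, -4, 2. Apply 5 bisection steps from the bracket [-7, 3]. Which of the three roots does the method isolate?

2

p(-2) = -24 < 0, so the root lies in [-2, 3]
p(0.5) = -37.125 < 0, so the root lies in [0.5, 3]
p(1.75) = -9.703125 < 0, so the root lies in [1.75, 3]
p(2.375) = 17.6309 > 0, so the root lies in [1.75, 2.375]
p(2.0625) = 2.676 > 0, so the root lies in [1.75, 2.0625]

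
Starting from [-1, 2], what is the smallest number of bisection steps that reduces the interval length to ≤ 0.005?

10

Width after n steps is 3/2^n. Need 2^n ≥ 3/0.005 = 600.
2^9 = 512 < 600 ≤ 2^10 = 1024, so n = 10.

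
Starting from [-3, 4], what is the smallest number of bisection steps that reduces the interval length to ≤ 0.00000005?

Width after n steps is 7/2^n. Need 2^n ≥ 7/0.00000005 = 140000000.
2^27 = 134217728 < 140000000 ≤ 2^28 = 268435456, so n = 28.

28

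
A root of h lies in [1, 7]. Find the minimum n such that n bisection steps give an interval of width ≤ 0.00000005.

Width after n steps is 6/2^n. Need 2^n ≥ 6/0.00000005 = 120000000.
2^26 = 67108864 < 120000000 ≤ 2^27 = 134217728, so n = 27.

27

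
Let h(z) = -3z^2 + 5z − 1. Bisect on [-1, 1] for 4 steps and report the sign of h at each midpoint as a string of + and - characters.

h(0) = -1 < 0, so the root lies in [0, 1]
h(0.5) = 0.75 > 0, so the root lies in [0, 0.5]
h(0.25) = 0.0625 > 0, so the root lies in [0, 0.25]
h(0.125) = -0.4219 < 0, so the root lies in [0.125, 0.25]

-++-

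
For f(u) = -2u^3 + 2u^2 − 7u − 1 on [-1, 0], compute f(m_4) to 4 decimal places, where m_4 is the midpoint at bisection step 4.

0.3960

f(-0.5) = 3.25 > 0, so the root lies in [-0.5, 0]
f(-0.25) = 0.90625 > 0, so the root lies in [-0.25, 0]
f(-0.125) = -0.089844 < 0, so the root lies in [-0.25, -0.125]
f(-0.1875) = 0.396 > 0, so the root lies in [-0.1875, -0.125]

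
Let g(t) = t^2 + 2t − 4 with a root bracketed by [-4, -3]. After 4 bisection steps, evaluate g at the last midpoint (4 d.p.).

t = -3.5 gives g = 1.25, positive; keep [-3.5, -3]
t = -3.25 gives g = 0.0625, positive; keep [-3.25, -3]
t = -3.125 gives g = -0.484375, negative; keep [-3.25, -3.125]
t = -3.1875 gives g = -0.2148, negative; keep [-3.25, -3.1875]

-0.2148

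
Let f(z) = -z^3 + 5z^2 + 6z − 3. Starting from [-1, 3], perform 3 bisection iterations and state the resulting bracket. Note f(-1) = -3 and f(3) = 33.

midpoint 1: f = 7 > 0 → [-1, 1]
midpoint 0: f = -3 < 0 → [0, 1]
midpoint 0.5: f = 1.125 > 0 → [0, 0.5]

[0, 0.5]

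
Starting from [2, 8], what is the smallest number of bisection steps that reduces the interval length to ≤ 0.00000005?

27

Width after n steps is 6/2^n. Need 2^n ≥ 6/0.00000005 = 120000000.
2^26 = 67108864 < 120000000 ≤ 2^27 = 134217728, so n = 27.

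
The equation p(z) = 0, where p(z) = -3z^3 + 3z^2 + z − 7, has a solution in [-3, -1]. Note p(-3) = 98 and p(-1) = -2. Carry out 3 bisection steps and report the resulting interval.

[-1.25, -1]

p(-2) = 27 > 0, so the root lies in [-2, -1]
p(-1.5) = 8.375 > 0, so the root lies in [-1.5, -1]
p(-1.25) = 2.296875 > 0, so the root lies in [-1.25, -1]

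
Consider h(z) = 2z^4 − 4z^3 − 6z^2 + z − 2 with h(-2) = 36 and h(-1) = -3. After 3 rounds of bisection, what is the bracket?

z = -1.5 gives h = 6.625, positive; keep [-1.5, -1]
z = -1.25 gives h = 0.070312, positive; keep [-1.25, -1]
z = -1.125 gives h = -1.819824, negative; keep [-1.25, -1.125]

[-1.25, -1.125]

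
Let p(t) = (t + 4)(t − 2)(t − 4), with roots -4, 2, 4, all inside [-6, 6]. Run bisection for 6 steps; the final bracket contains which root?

t = 0 gives p = 32, positive; keep [-6, 0]
t = -3 gives p = 35, positive; keep [-6, -3]
t = -4.5 gives p = -27.625, negative; keep [-4.5, -3]
t = -3.75 gives p = 11.1406, positive; keep [-4.5, -3.75]
t = -4.125 gives p = -6.2207, negative; keep [-4.125, -3.75]
t = -3.9375 gives p = 2.9456, positive; keep [-4.125, -3.9375]

-4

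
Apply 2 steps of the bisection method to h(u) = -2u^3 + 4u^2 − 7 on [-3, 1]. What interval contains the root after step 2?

u = -1 gives h = -1, negative; keep [-3, -1]
u = -2 gives h = 25, positive; keep [-2, -1]

[-2, -1]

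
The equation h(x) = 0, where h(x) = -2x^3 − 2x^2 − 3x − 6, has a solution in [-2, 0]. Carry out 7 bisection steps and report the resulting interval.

[-1.4375, -1.421875]

x = -1 gives h = -3, negative; keep [-2, -1]
x = -1.5 gives h = 0.75, positive; keep [-1.5, -1]
x = -1.25 gives h = -1.46875, negative; keep [-1.5, -1.25]
x = -1.375 gives h = -0.457, negative; keep [-1.5, -1.375]
x = -1.4375 gives h = 0.1206, positive; keep [-1.4375, -1.375]
x = -1.40625 gives h = -0.1745, negative; keep [-1.4375, -1.40625]
x = -1.421875 gives h = -0.0285, negative; keep [-1.4375, -1.421875]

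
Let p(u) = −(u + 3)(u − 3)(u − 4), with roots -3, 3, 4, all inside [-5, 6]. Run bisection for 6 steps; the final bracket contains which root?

-3

u = 0.5 gives p = -30.625, negative; keep [-5, 0.5]
u = -2.25 gives p = -24.609375, negative; keep [-5, -2.25]
u = -3.625 gives p = 31.572266, positive; keep [-3.625, -2.25]
u = -2.9375 gives p = -2.5745, negative; keep [-3.625, -2.9375]
u = -3.28125 gives p = 12.8631, positive; keep [-3.28125, -2.9375]
u = -3.109375 gives p = 4.7506, positive; keep [-3.109375, -2.9375]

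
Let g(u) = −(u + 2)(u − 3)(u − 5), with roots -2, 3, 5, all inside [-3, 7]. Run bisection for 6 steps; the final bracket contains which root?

g(2) = -12 < 0, so the root lies in [-3, 2]
g(-0.5) = -28.875 < 0, so the root lies in [-3, -0.5]
g(-1.75) = -8.015625 < 0, so the root lies in [-3, -1.75]
g(-2.375) = 14.8652 > 0, so the root lies in [-2.375, -1.75]
g(-2.0625) = 2.2346 > 0, so the root lies in [-2.0625, -1.75]
g(-1.90625) = -3.1766 < 0, so the root lies in [-2.0625, -1.90625]

-2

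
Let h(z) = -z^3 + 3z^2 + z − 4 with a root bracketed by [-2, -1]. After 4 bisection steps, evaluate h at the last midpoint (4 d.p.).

z = -1.5 gives h = 4.625, positive; keep [-1.5, -1]
z = -1.25 gives h = 1.390625, positive; keep [-1.25, -1]
z = -1.125 gives h = 0.095703, positive; keep [-1.125, -1]
z = -1.0625 gives h = -0.4763, negative; keep [-1.125, -1.0625]

-0.4763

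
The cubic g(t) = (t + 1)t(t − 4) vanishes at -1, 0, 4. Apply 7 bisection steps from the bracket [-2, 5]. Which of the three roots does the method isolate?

4

m = 1.5, g(m) = -9.375 (−); new bracket [1.5, 5]
m = 3.25, g(m) = -10.359375 (−); new bracket [3.25, 5]
m = 4.125, g(m) = 2.642578 (+); new bracket [3.25, 4.125]
m = 3.6875, g(m) = -5.4016 (−); new bracket [3.6875, 4.125]
m = 3.90625, g(m) = -1.7967 (−); new bracket [3.90625, 4.125]
m = 4.015625, g(m) = 0.3147 (+); new bracket [3.90625, 4.015625]
m = 3.9609375, g(m) = -0.7676 (−); new bracket [3.9609375, 4.015625]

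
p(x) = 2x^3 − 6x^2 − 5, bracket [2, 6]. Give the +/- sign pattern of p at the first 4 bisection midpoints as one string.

x = 4 gives p = 27, positive; keep [2, 4]
x = 3 gives p = -5, negative; keep [3, 4]
x = 3.5 gives p = 7.25, positive; keep [3, 3.5]
x = 3.25 gives p = 0.2812, positive; keep [3, 3.25]

+-++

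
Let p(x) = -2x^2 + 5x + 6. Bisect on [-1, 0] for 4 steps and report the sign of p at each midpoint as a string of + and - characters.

+++-

x = -0.5 gives p = 3, positive; keep [-1, -0.5]
x = -0.75 gives p = 1.125, positive; keep [-1, -0.75]
x = -0.875 gives p = 0.09375, positive; keep [-1, -0.875]
x = -0.9375 gives p = -0.4453, negative; keep [-0.9375, -0.875]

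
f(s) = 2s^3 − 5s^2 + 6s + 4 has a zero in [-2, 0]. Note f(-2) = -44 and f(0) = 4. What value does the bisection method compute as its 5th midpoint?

-0.4375

s = -1 gives f = -9, negative; keep [-1, 0]
s = -0.5 gives f = -0.5, negative; keep [-0.5, 0]
s = -0.25 gives f = 2.15625, positive; keep [-0.5, -0.25]
s = -0.375 gives f = 0.9414, positive; keep [-0.5, -0.375]
s = -0.4375 gives f = 0.2505, positive; keep [-0.5, -0.4375]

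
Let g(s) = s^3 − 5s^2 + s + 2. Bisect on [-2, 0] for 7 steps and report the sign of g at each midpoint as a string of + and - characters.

-+----+

s = -1 gives g = -5, negative; keep [-1, 0]
s = -0.5 gives g = 0.125, positive; keep [-1, -0.5]
s = -0.75 gives g = -1.984375, negative; keep [-0.75, -0.5]
s = -0.625 gives g = -0.8223, negative; keep [-0.625, -0.5]
s = -0.5625 gives g = -0.3225, negative; keep [-0.5625, -0.5]
s = -0.53125 gives g = -0.0923, negative; keep [-0.53125, -0.5]
s = -0.515625 gives g = 0.0179, positive; keep [-0.53125, -0.515625]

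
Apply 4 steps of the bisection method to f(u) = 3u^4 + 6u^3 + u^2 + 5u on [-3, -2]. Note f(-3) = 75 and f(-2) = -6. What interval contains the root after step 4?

u = -2.5 gives f = 17.1875, positive; keep [-2.5, -2]
u = -2.25 gives f = 2.355469, positive; keep [-2.25, -2]
u = -2.125 gives f = -2.510986, negative; keep [-2.25, -2.125]
u = -2.1875 gives f = -0.2644, negative; keep [-2.25, -2.1875]

[-2.25, -2.1875]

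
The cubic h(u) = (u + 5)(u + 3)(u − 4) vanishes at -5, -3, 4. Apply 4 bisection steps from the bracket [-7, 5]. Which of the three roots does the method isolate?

midpoint -1: h = -40 < 0 → [-1, 5]
midpoint 2: h = -70 < 0 → [2, 5]
midpoint 3.5: h = -27.625 < 0 → [3.5, 5]
midpoint 4.25: h = 16.7656 > 0 → [3.5, 4.25]

4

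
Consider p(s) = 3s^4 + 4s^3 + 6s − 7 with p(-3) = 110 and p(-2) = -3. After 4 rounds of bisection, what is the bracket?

[-2.125, -2.0625]

p(-2.5) = 32.6875 > 0, so the root lies in [-2.5, -2]
p(-2.25) = 10.824219 > 0, so the root lies in [-2.25, -2]
p(-2.125) = 3.039795 > 0, so the root lies in [-2.125, -2]
p(-2.0625) = -0.1826 < 0, so the root lies in [-2.125, -2.0625]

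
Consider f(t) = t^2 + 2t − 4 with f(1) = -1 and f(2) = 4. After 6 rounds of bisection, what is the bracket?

[1.234375, 1.25]

t = 1.5 gives f = 1.25, positive; keep [1, 1.5]
t = 1.25 gives f = 0.0625, positive; keep [1, 1.25]
t = 1.125 gives f = -0.484375, negative; keep [1.125, 1.25]
t = 1.1875 gives f = -0.2148, negative; keep [1.1875, 1.25]
t = 1.21875 gives f = -0.0771, negative; keep [1.21875, 1.25]
t = 1.234375 gives f = -0.0076, negative; keep [1.234375, 1.25]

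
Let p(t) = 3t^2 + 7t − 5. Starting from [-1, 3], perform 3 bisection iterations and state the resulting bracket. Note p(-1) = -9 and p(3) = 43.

[0.5, 1]

m = 1, p(m) = 5 (+); new bracket [-1, 1]
m = 0, p(m) = -5 (−); new bracket [0, 1]
m = 0.5, p(m) = -0.75 (−); new bracket [0.5, 1]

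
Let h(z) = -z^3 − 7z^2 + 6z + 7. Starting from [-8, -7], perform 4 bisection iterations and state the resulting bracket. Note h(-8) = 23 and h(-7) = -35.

m = -7.5, h(m) = -9.875 (−); new bracket [-8, -7.5]
m = -7.75, h(m) = 5.546875 (+); new bracket [-7.75, -7.5]
m = -7.625, h(m) = -2.412109 (−); new bracket [-7.75, -7.625]
m = -7.6875, h(m) = 1.5046 (+); new bracket [-7.6875, -7.625]

[-7.6875, -7.625]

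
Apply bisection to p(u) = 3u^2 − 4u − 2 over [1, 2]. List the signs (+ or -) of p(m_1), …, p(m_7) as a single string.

u = 1.5 gives p = -1.25, negative; keep [1.5, 2]
u = 1.75 gives p = 0.1875, positive; keep [1.5, 1.75]
u = 1.625 gives p = -0.578125, negative; keep [1.625, 1.75]
u = 1.6875 gives p = -0.207, negative; keep [1.6875, 1.75]
u = 1.71875 gives p = -0.0127, negative; keep [1.71875, 1.75]
u = 1.734375 gives p = 0.0867, positive; keep [1.71875, 1.734375]
u = 1.7265625 gives p = 0.0368, positive; keep [1.71875, 1.7265625]

-+---++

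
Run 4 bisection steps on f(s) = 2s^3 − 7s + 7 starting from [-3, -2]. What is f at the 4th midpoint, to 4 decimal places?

1.3774

midpoint -2.5: f = -6.75 < 0 → [-2.5, -2]
midpoint -2.25: f = -0.03125 < 0 → [-2.25, -2]
midpoint -2.125: f = 2.683594 > 0 → [-2.25, -2.125]
midpoint -2.1875: f = 1.3774 > 0 → [-2.25, -2.1875]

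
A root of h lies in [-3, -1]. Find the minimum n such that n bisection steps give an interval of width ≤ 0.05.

6

Width after n steps is 2/2^n. Need 2^n ≥ 2/0.05 = 40.
2^5 = 32 < 40 ≤ 2^6 = 64, so n = 6.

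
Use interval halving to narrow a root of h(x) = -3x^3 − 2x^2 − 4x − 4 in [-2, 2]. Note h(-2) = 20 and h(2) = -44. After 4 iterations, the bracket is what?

[-1, -0.75]

x = 0 gives h = -4, negative; keep [-2, 0]
x = -1 gives h = 1, positive; keep [-1, 0]
x = -0.5 gives h = -2.125, negative; keep [-1, -0.5]
x = -0.75 gives h = -0.8594, negative; keep [-1, -0.75]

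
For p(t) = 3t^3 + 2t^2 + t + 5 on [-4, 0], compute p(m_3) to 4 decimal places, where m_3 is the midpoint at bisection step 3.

p(-2) = -13 < 0, so the root lies in [-2, 0]
p(-1) = 3 > 0, so the root lies in [-2, -1]
p(-1.5) = -2.125 < 0, so the root lies in [-1.5, -1]

-2.1250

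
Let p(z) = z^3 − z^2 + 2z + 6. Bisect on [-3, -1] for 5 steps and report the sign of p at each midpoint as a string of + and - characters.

z = -2 gives p = -10, negative; keep [-2, -1]
z = -1.5 gives p = -2.625, negative; keep [-1.5, -1]
z = -1.25 gives p = -0.015625, negative; keep [-1.25, -1]
z = -1.125 gives p = 1.0605, positive; keep [-1.25, -1.125]
z = -1.1875 gives p = 0.5403, positive; keep [-1.25, -1.1875]

---++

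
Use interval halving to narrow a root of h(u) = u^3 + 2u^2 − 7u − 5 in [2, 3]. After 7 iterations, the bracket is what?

[2.203125, 2.2109375]

h(2.5) = 5.625 > 0, so the root lies in [2, 2.5]
h(2.25) = 0.765625 > 0, so the root lies in [2, 2.25]
h(2.125) = -1.248047 < 0, so the root lies in [2.125, 2.25]
h(2.1875) = -0.2747 < 0, so the root lies in [2.1875, 2.25]
h(2.21875) = 0.237 > 0, so the root lies in [2.1875, 2.21875]
h(2.203125) = -0.0209 < 0, so the root lies in [2.203125, 2.21875]
h(2.2109375) = 0.1075 > 0, so the root lies in [2.203125, 2.2109375]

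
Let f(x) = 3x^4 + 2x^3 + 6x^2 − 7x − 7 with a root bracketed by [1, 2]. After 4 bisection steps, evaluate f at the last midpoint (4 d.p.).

-1.4418

midpoint 1.5: f = 17.9375 > 0 → [1, 1.5]
midpoint 1.25: f = 4.855469 > 0 → [1, 1.25]
midpoint 1.125: f = 0.371826 > 0 → [1, 1.125]
midpoint 1.0625: f = -1.4418 < 0 → [1.0625, 1.125]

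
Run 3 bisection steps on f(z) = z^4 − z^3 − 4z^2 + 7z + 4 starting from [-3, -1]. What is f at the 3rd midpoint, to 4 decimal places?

z = -2 gives f = -2, negative; keep [-3, -2]
z = -2.5 gives f = 16.1875, positive; keep [-2.5, -2]
z = -2.25 gives f = 5.019531, positive; keep [-2.25, -2]

5.0195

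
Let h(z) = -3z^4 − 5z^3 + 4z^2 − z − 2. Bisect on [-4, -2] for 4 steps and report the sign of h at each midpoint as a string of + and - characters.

h(-3) = -71 < 0, so the root lies in [-3, -2]
h(-2.5) = -13.5625 < 0, so the root lies in [-2.5, -2]
h(-2.25) = 0.566406 > 0, so the root lies in [-2.5, -2.25]
h(-2.375) = -5.53 < 0, so the root lies in [-2.375, -2.25]

--+-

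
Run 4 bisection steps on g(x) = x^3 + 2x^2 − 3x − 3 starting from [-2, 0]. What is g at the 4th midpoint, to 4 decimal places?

0.4863

midpoint -1: g = 1 > 0 → [-1, 0]
midpoint -0.5: g = -1.125 < 0 → [-1, -0.5]
midpoint -0.75: g = -0.046875 < 0 → [-1, -0.75]
midpoint -0.875: g = 0.4863 > 0 → [-0.875, -0.75]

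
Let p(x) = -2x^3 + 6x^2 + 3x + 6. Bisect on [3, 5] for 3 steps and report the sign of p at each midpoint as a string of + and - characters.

m = 4, p(m) = -14 (−); new bracket [3, 4]
m = 3.5, p(m) = 4.25 (+); new bracket [3.5, 4]
m = 3.75, p(m) = -3.84375 (−); new bracket [3.5, 3.75]

-+-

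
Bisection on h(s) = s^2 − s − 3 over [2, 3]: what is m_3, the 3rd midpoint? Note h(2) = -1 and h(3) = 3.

2.375

s = 2.5 gives h = 0.75, positive; keep [2, 2.5]
s = 2.25 gives h = -0.1875, negative; keep [2.25, 2.5]
s = 2.375 gives h = 0.265625, positive; keep [2.25, 2.375]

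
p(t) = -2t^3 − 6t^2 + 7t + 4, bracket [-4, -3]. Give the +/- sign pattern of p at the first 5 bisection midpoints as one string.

--++-

p(-3.5) = -8.25 < 0, so the root lies in [-4, -3.5]
p(-3.75) = -1.15625 < 0, so the root lies in [-4, -3.75]
p(-3.875) = 3.152344 > 0, so the root lies in [-3.875, -3.75]
p(-3.8125) = 0.9321 > 0, so the root lies in [-3.8125, -3.75]
p(-3.78125) = -0.1284 < 0, so the root lies in [-3.8125, -3.78125]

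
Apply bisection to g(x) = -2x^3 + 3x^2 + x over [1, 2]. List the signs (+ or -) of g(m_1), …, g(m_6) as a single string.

m = 1.5, g(m) = 1.5 (+); new bracket [1.5, 2]
m = 1.75, g(m) = 0.21875 (+); new bracket [1.75, 2]
m = 1.875, g(m) = -0.761719 (−); new bracket [1.75, 1.875]
m = 1.8125, g(m) = -0.2407 (−); new bracket [1.75, 1.8125]
m = 1.78125, g(m) = -0.0035 (−); new bracket [1.75, 1.78125]
m = 1.765625, g(m) = 0.1095 (+); new bracket [1.765625, 1.78125]

++---+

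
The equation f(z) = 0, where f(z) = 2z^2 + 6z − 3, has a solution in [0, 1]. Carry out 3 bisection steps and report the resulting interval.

[0.375, 0.5]

f(0.5) = 0.5 > 0, so the root lies in [0, 0.5]
f(0.25) = -1.375 < 0, so the root lies in [0.25, 0.5]
f(0.375) = -0.46875 < 0, so the root lies in [0.375, 0.5]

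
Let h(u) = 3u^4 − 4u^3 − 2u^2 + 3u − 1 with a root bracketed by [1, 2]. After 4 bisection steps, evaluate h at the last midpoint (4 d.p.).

u = 1.5 gives h = 0.6875, positive; keep [1, 1.5]
u = 1.25 gives h = -0.863281, negative; keep [1.25, 1.5]
u = 1.375 gives h = -0.331299, negative; keep [1.375, 1.5]
u = 1.4375 gives h = 0.108, positive; keep [1.375, 1.4375]

0.1080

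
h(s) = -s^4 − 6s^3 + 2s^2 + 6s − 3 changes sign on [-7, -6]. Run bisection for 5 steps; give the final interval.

[-6.15625, -6.125]

s = -6.5 gives h = -94.8125, negative; keep [-6.5, -6]
s = -6.25 gives h = -23.410156, negative; keep [-6.25, -6]
s = -6.125 gives h = 6.55835, positive; keep [-6.25, -6.125]
s = -6.1875 gives h = -7.9715, negative; keep [-6.1875, -6.125]
s = -6.15625 gives h = -0.5947, negative; keep [-6.15625, -6.125]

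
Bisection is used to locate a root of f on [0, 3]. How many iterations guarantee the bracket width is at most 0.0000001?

Width after n steps is 3/2^n. Need 2^n ≥ 3/0.0000001 = 30000000.
2^24 = 16777216 < 30000000 ≤ 2^25 = 33554432, so n = 25.

25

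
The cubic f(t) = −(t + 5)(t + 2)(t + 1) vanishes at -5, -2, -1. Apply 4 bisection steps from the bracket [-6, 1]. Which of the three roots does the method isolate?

t = -2.5 gives f = -1.875, negative; keep [-6, -2.5]
t = -4.25 gives f = -5.484375, negative; keep [-6, -4.25]
t = -5.125 gives f = 1.611328, positive; keep [-5.125, -4.25]
t = -4.6875 gives f = -3.0969, negative; keep [-5.125, -4.6875]

-5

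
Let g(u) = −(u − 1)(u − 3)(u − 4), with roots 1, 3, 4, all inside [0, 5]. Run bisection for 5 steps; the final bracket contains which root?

1

g(2.5) = -1.125 < 0, so the root lies in [0, 2.5]
g(1.25) = -1.203125 < 0, so the root lies in [0, 1.25]
g(0.625) = 3.005859 > 0, so the root lies in [0.625, 1.25]
g(0.9375) = 0.3948 > 0, so the root lies in [0.9375, 1.25]
g(1.09375) = -0.5194 < 0, so the root lies in [0.9375, 1.09375]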